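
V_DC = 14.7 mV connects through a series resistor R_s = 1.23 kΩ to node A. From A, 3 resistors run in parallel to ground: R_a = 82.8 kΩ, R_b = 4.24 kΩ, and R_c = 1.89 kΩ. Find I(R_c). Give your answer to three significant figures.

Combine the parallel branches: R_p = (1/82.8 + 1/4.24 + 1/1.89)⁻¹ = 1.287 kΩ.
V_A by voltage divider: V_A = 14.7 × 1.287/(1.23 + 1.287) = 7.516 mV.
Branch current I = V_A/R_c = 7.516/1.89 = 3.977 µA.

I ≈ 3.98 µA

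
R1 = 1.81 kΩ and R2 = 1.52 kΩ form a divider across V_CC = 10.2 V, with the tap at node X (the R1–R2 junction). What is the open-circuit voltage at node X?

V_th ≈ 4.66 V

Open-circuit (no load on X): V_th = V_CC · R2/(R1 + R2) = 10.2 × 1.52/(1.810 + 1.52) = 4.656 V.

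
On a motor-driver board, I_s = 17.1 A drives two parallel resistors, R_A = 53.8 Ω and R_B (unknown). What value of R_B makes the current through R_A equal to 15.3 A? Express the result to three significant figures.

R_B ≈ 457 Ω

The fraction through R_A equals R_B/(R_A+R_B).
15.3/17.1 = R_B/(R_A + R_B) → R_B = R_A · (0.8947)/(1 − 0.8947) = 53.8 × 8.500 = 457.3 Ω.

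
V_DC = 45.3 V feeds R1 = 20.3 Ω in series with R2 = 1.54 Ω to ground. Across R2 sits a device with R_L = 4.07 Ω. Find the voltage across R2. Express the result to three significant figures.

V_out ≈ 2.36 V

First combine the lower leg with the load: R2 ‖ R_L = 1.117 Ω.
Voltage divider with the loaded lower leg: V_out = 45.3 × 1.117/(20.3 + 1.117) = 45.3 × 0.05217 = 2.363 V.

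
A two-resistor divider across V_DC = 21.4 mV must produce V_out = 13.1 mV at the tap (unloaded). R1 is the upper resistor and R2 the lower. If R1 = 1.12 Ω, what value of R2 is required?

R2 ≈ 1.77 Ω

The divider ratio is R2/(R1+R2) = 13.1/21.4 = 0.6121.
So R2 = R1 · V_out/(V_DC − V_out) = 1.12 × 13.1/(21.4 − 13.1) = 1.12 × 1.578 = 1.768 Ω.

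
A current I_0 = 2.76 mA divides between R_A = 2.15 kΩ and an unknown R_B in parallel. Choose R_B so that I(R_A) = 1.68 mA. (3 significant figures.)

Two-branch current divider: I_A = I_0 · R_B/(R_A + R_B).
1.68/2.76 = R_B/(R_A + R_B) → R_B = R_A · (0.6087)/(1 − 0.6087) = 2.15 × 1.556 = 3.344 kΩ.

R_B ≈ 3.34 kΩ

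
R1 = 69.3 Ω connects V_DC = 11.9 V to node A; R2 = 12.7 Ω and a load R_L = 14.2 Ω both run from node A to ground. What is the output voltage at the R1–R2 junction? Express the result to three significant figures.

V_out ≈ 1.05 V

R2 ‖ R_L = (12.7 × 14.2)/(12.7 + 14.2) = 6.704 Ω.
Now apply the divider: V_out = 11.9 × 0.08821 = 1.050 V.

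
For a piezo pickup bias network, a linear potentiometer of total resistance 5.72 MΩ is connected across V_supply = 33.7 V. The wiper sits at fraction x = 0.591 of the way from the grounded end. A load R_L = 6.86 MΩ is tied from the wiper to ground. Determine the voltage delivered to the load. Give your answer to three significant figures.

Lower segment x·R_p = 3.381 MΩ; upper segment (1−x)·R_p = 2.339 MΩ.
(x·R_p) ‖ R_L = 2.265 MΩ.
Loaded-divider output: V_out = 33.7 × 0.4919 = 16.58 V.

V_out ≈ 16.6 V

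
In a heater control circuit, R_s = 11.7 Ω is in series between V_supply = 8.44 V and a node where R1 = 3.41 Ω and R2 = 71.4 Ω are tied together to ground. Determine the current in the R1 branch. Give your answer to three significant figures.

I ≈ 0.539 A

Combine the parallel branches: R_p = (1/3.41 + 1/71.4)⁻¹ = 3.255 Ω.
Node voltage V_A = V_supply · R_p/(R_s + R_p) = 8.44 × 0.2176 = 1.837 V.
I(R1) = V_A / R1 = 1.837/3.41 = 0.5387 A.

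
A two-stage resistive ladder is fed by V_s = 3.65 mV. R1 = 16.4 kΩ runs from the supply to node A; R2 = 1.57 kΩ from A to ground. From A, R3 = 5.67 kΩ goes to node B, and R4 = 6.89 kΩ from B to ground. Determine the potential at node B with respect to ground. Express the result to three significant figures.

The second stage (R3 + R4 = 12.56 kΩ) loads node A in parallel with R2.
Effective lower resistance at A: R2 ‖ 12.56 = 1.396 kΩ.
So V_A = 3.65 × 0.07842 = 0.2862 mV.
Stage 2 is unloaded, so V_B = V_A · R4/(R3+R4) = 0.2862 × 6.89/12.56 = 0.1570 mV.

V_B ≈ 0.157 mV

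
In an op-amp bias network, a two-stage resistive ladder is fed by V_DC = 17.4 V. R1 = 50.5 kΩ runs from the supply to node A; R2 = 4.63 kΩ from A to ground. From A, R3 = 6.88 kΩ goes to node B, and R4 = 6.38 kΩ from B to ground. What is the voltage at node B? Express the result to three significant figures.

Looking into the second stage from A: R3 + R4 = 13.26 kΩ appears in parallel with R2.
R2 ‖ (R3+R4) = 3.432 kΩ.
So V_A = 17.4 × 0.06363 = 1.107 V.
Then the unloaded second divider: V_B = V_A × R4/(R3+R4) = 1.107 × 0.4811 = 0.5327 V.

V_B ≈ 0.533 V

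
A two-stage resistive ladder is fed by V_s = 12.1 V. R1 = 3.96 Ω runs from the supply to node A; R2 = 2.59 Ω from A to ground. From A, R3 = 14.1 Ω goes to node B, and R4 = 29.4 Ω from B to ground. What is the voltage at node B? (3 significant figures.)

Node A sees R2 in parallel with the series input of stage 2, R3 + R4 = 43.50 Ω.
R2 ‖ (R3+R4) = 2.444 Ω.
So V_A = 12.1 × 0.3817 = 4.618 V.
Then the unloaded second divider: V_B = V_A × R4/(R3+R4) = 4.618 × 0.6759 = 3.121 V.

V_B ≈ 3.12 V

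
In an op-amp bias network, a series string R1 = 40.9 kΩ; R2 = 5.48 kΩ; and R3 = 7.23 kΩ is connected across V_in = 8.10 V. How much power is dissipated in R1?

ΣR = 53.61 kΩ → I = 8.10/53.61 = 0.1511 mA.
P = I²R = 0.02283 × 40.9 = 0.9337 mW.

P ≈ 0.934 mW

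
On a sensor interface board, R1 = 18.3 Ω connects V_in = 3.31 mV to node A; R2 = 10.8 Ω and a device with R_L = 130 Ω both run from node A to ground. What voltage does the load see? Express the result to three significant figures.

V_out ≈ 1.17 mV

The load sits in parallel with R2, giving an effective lower resistance R2' = R2·R_L/(R2+R_L) = 9.972 Ω.
Voltage divider with the loaded lower leg: V_out = 3.31 × 9.972/(18.3 + 9.972) = 3.31 × 0.3527 = 1.167 mV.
(Unloaded it would be 1.23 mV; the load pulls it down.)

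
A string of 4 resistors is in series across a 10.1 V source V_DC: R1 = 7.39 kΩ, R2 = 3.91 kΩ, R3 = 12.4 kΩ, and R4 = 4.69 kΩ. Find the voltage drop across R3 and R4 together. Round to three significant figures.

V ≈ 6.08 V

Total series resistance ΣR = 7.39 + 3.91 + 12.4 + 4.69 = 28.39 kΩ.
R_{R3..R4} = 12.4 + 4.69 = 17.09 kΩ.
Voltage divider: V = V_DC · (17.09 / 28.39) = 10.1 × 0.6020 = 6.080 V.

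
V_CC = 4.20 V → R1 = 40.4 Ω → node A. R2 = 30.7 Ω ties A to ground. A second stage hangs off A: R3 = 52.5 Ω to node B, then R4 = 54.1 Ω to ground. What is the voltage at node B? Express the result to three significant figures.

V_B ≈ 0.791 V

Node A sees R2 in parallel with the series input of stage 2, R3 + R4 = 106.6 Ω.
Effective lower resistance at A: R2 ‖ 106.6 = 23.84 Ω.
So V_A = 4.20 × 0.3711 = 1.558 V.
V_B = V_A × 0.5075 = 0.7909 V.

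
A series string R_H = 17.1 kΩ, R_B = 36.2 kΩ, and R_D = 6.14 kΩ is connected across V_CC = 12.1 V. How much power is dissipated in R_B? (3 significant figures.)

P ≈ 1.50 mW

ΣR = 59.44 kΩ → I = 12.1/59.44 = 0.2036 mA.
P = I²R = 0.04144 × 36.2 = 1.500 mW.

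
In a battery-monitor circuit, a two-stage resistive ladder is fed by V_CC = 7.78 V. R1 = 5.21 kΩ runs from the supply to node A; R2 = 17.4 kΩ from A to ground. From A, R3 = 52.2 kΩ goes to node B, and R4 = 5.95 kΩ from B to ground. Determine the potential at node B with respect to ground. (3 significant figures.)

Node A sees R2 in parallel with the series input of stage 2, R3 + R4 = 58.15 kΩ.
Effective lower resistance at A: R2 ‖ 58.15 = 13.39 kΩ.
So V_A = 7.78 × 0.7199 = 5.601 V.
V_B = V_A × 0.1023 = 0.5731 V.

V_B ≈ 0.573 V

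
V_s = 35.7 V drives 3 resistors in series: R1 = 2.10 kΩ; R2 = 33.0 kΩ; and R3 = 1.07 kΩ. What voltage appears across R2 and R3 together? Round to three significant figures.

V ≈ 33.6 V

Series total: ΣR = 2.10 + 33.0 + 1.07 = 36.17 kΩ.
R_{R2..R3} = 33.0 + 1.07 = 34.07 kΩ.
By the voltage-divider rule, V = 35.7 × 34.07/36.17 = 33.63 V.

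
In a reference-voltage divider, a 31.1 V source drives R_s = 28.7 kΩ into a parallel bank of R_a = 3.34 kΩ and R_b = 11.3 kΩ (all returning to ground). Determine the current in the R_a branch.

I ≈ 0.767 mA

Parallel bank: R_p = 1/(1/3.34 + 1/11.3) = 2.578 kΩ.
V_A = 31.1 × 2.578/31.28 = 2.563 V.
Branch current I = V_A/R_a = 2.563/3.34 = 0.7675 mA.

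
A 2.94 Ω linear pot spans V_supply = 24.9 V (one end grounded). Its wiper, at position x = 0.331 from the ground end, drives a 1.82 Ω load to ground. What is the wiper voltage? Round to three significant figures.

V_out ≈ 6.07 V

Split the track: R_lower = x·R_p = 0.9731 Ω, R_upper = (1−x)·R_p = 1.967 Ω.
Lower segment in parallel with the load: 0.9731 ‖ 1.82 = 0.6341 Ω.
V_out = 24.9 × 0.6341/(1.967 + 0.6341) = 6.070 V.
(Unloaded: V_out = x·V_supply = 8.24 V.)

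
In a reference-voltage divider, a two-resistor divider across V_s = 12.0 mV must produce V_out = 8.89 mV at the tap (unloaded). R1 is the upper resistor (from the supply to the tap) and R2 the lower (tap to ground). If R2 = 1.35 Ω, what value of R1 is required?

V_out/V_s = R2/(R1+R2) = 0.7408.
Rearranging, R1 = R2·(1−k)/k = 1.35 × 0.3498 = 0.4723 Ω.

R1 ≈ 0.472 Ω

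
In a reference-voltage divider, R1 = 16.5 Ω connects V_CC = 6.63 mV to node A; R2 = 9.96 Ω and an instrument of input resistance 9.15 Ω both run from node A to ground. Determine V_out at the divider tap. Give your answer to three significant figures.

R2 ‖ R_L = (9.96 × 9.15)/(9.96 + 9.15) = 4.769 Ω.
Voltage divider with the loaded lower leg: V_out = 6.63 × 4.769/(16.5 + 4.769) = 6.63 × 0.2242 = 1.487 mV.

V_out ≈ 1.49 mV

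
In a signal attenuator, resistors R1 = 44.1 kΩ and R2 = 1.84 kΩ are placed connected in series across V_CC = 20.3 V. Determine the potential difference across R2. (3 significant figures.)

Total series resistance ΣR = 44.1 + 1.84 = 45.94 kΩ.
V = V_CC · R/ΣR = 20.3 × 0.04005 = 0.8131 V.

V ≈ 0.813 V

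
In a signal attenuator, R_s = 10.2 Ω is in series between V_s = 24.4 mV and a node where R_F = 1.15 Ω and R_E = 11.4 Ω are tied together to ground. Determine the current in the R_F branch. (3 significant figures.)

Combine the parallel branches: R_p = (1/1.15 + 1/11.4)⁻¹ = 1.045 Ω.
V_A = 24.4 × 1.045/11.24 = 2.267 mV.
I(R_F) = V_A / R_F = 2.267/1.15 = 1.971 mA.
(Equivalently: I_total = 2.170 mA, then current-divider fraction G_k/ΣG = 0.9084.)

I ≈ 1.97 mA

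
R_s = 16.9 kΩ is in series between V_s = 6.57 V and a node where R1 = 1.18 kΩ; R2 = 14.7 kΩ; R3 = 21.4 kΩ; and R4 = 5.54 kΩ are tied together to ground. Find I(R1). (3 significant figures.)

Combine the parallel branches: R_p = (1/1.18 + 1/14.7 + 1/21.4 + 1/5.54)⁻¹ = 0.8751 kΩ.
V_A by voltage divider: V_A = 6.57 × 0.8751/(16.9 + 0.8751) = 0.3235 V.
Branch current I = V_A/R1 = 0.3235/1.18 = 0.2741 mA.
(Equivalently: I_total = 0.3696 mA, then current-divider fraction G_k/ΣG = 0.7416.)

I ≈ 0.274 mA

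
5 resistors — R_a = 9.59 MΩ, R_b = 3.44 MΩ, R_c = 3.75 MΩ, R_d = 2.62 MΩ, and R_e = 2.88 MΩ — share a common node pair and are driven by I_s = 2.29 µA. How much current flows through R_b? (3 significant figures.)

Conductances: ΣG = 1/9.59 + 1/3.44 + 1/3.75 + 1/2.62 + 1/2.88 = 1.391 (1/MΩ).
Current divider: I(R_b) = I_s · G_k/ΣG = 2.29 × (0.2907/1.391) = 2.29 × 0.2091 = 0.4787 µA.

I ≈ 0.479 µA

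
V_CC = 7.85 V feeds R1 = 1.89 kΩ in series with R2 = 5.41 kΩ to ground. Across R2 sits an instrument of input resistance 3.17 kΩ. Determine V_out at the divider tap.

First combine the lower leg with the load: R2 ‖ R_L = 1.999 kΩ.
Now apply the divider: V_out = 7.85 × 0.5140 = 4.035 V.
(Unloaded it would be 5.82 V; the load pulls it down.)

V_out ≈ 4.03 V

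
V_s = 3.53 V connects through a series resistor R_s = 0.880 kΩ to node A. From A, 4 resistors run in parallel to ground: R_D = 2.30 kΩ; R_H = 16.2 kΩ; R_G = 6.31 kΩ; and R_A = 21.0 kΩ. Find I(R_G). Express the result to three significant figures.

I ≈ 0.346 mA

Parallel bank: R_p = 1/(1/2.30 + 1/16.2 + 1/6.31 + 1/21.0) = 1.423 kΩ.
V_A = 3.53 × 1.423/2.303 = 2.181 V.
I(R_G) = V_A / R_G = 2.181/6.31 = 0.3457 mA.
(Equivalently: I_total = 1.533 mA, then current-divider fraction G_k/ΣG = 0.2256.)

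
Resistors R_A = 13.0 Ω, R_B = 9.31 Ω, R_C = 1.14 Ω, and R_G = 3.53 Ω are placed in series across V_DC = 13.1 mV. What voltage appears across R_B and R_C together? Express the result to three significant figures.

V ≈ 5.07 mV

Total series resistance ΣR = 13.0 + 9.31 + 1.14 + 3.53 = 26.98 Ω.
R_{R_B..R_C} = 9.31 + 1.14 = 10.45 Ω.
By the voltage-divider rule, V = 13.1 × 10.45/26.98 = 5.074 mV.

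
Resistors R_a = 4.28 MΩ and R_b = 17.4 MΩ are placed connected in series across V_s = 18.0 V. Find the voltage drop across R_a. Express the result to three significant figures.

Series total: ΣR = 4.28 + 17.4 = 21.68 MΩ.
Voltage divider: V = V_s · (4.280 / 21.68) = 18.0 × 0.1974 = 3.554 V.

V ≈ 3.55 V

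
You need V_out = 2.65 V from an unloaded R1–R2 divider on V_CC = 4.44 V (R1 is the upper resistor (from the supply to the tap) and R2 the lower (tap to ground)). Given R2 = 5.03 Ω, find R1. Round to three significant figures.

R1 ≈ 3.40 Ω

V_out/V_CC = R2/(R1+R2) = 0.5968.
Rearranging, R1 = R2·(1−k)/k = 5.03 × 0.6755 = 3.398 Ω.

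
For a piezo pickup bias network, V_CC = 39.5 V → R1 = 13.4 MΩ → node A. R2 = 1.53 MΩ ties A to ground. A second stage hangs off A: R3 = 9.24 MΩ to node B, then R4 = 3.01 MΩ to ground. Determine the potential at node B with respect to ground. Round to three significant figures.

V_B ≈ 0.894 V

Node A sees R2 in parallel with the series input of stage 2, R3 + R4 = 12.25 MΩ.
Effective lower resistance at A: R2 ‖ 12.25 = 1.360 MΩ.
First divider: V_A = V_CC · 1.360/(13.4 + 1.360) = 3.640 V.
V_B = V_A × 0.2457 = 0.8944 V.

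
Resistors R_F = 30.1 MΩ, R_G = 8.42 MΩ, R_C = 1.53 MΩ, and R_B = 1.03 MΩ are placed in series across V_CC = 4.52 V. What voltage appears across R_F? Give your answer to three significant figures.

Series total: ΣR = 30.1 + 8.42 + 1.53 + 1.03 = 41.08 MΩ.
V = V_CC · R/ΣR = 4.52 × 0.7327 = 3.312 V.

V ≈ 3.31 V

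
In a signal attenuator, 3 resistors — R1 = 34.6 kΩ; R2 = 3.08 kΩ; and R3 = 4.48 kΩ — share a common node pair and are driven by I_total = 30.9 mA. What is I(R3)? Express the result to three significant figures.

I ≈ 12.0 mA

ΣG = 1/34.6 + 1/3.08 + 1/4.48 = 0.5768.
R3 takes the fraction G_k/ΣG = 0.2232/0.5768 = 0.3870, so I = 30.9 × 0.3870 = 11.96 mA.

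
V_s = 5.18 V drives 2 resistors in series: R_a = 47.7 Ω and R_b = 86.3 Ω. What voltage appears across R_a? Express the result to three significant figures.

Series total: ΣR = 47.7 + 86.3 = 134.0 Ω.
By the voltage-divider rule, V = 5.18 × 47.70/134.0 = 1.844 V.

V ≈ 1.84 V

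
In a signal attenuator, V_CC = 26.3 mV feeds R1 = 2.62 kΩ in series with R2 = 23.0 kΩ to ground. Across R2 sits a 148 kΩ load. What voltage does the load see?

The load sits in parallel with R2, giving an effective lower resistance R2' = R2·R_L/(R2+R_L) = 19.91 kΩ.
Then V_out = V_CC · R2'/(R1 + R2') = 26.3 × 19.91/22.53 = 23.24 mV.
(Unloaded it would be 23.6 mV; the load pulls it down.)

V_out ≈ 23.2 mV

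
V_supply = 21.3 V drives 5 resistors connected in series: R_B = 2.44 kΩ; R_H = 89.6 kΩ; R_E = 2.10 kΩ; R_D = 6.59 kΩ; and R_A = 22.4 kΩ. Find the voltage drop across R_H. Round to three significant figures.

ΣR = 2.44 + 89.6 + 2.10 + 6.59 + 22.4 = 123.1 kΩ.
Voltage divider: V = V_supply · (89.60 / 123.1) = 21.3 × 0.7277 = 15.50 V.

V ≈ 15.5 V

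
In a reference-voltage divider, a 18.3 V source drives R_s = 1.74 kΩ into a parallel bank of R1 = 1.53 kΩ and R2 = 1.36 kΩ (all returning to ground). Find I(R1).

I ≈ 3.50 mA

Parallel bank: R_p = 1/(1/1.53 + 1/1.36) = 0.7200 kΩ.
V_A by voltage divider: V_A = 18.3 × 0.7200/(1.74 + 0.7200) = 5.356 V.
Branch current I = V_A/R1 = 5.356/1.53 = 3.501 mA.
(Check via current divider: I_total = 7.439 mA; share G_k/ΣG = 0.4706 → same result.)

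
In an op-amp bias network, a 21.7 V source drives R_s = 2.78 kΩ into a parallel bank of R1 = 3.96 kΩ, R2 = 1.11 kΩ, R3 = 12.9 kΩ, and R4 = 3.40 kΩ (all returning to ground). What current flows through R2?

Combine the parallel branches: R_p = (1/3.96 + 1/1.11 + 1/12.9 + 1/3.40)⁻¹ = 0.6557 kΩ.
Node voltage V_A = V_CC · R_p/(R_s + R_p) = 21.7 × 0.1909 = 4.141 V.
I(R2) = V_A / R2 = 4.141/1.11 = 3.731 mA.

I ≈ 3.73 mA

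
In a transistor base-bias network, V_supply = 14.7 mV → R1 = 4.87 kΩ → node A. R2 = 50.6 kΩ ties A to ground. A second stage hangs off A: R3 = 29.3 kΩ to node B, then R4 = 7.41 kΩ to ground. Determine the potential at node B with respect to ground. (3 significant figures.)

The second stage (R3 + R4 = 36.71 kΩ) loads node A in parallel with R2.
R2 ‖ (R3+R4) = 21.28 kΩ.
First divider: V_A = V_supply · 21.28/(4.87 + 21.28) = 11.96 mV.
Then the unloaded second divider: V_B = V_A × R4/(R3+R4) = 11.96 × 0.2019 = 2.415 mV.

V_B ≈ 2.41 mV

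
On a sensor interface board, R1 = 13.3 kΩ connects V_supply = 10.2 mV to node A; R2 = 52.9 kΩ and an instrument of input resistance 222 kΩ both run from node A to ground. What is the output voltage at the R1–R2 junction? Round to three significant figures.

First combine the lower leg with the load: R2 ‖ R_L = 42.72 kΩ.
Then V_out = V_supply · R2'/(R1 + R2') = 10.2 × 42.72/56.02 = 7.778 mV.
(Unloaded it would be 8.15 mV; the load pulls it down.)

V_out ≈ 7.78 mV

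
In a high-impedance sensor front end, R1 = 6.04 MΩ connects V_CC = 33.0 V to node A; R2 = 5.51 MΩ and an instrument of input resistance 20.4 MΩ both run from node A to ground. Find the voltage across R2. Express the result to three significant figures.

First combine the lower leg with the load: R2 ‖ R_L = 4.338 MΩ.
Then V_out = V_CC · R2'/(R1 + R2') = 33.0 × 4.338/10.38 = 13.79 V.
(Unloaded it would be 15.7 V; the load pulls it down.)

V_out ≈ 13.8 V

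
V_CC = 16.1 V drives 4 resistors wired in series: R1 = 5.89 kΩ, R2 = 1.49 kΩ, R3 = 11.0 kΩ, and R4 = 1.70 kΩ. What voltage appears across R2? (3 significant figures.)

Total series resistance ΣR = 5.89 + 1.49 + 11.0 + 1.70 = 20.08 kΩ.
By the voltage-divider rule, V = 16.1 × 1.490/20.08 = 1.195 V.

V ≈ 1.19 V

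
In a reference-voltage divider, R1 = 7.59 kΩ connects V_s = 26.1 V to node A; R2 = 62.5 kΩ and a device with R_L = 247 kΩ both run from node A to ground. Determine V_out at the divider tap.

V_out ≈ 22.7 V

First combine the lower leg with the load: R2 ‖ R_L = 49.88 kΩ.
Then V_out = V_s · R2'/(R1 + R2') = 26.1 × 49.88/57.47 = 22.65 V.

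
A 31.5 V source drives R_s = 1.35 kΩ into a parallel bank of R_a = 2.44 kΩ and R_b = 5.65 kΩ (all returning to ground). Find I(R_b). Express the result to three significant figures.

I ≈ 3.11 mA

Parallel bank: R_p = 1/(1/2.44 + 1/5.65) = 1.704 kΩ.
Node voltage V_A = V_s · R_p/(R_s + R_p) = 31.5 × 0.5580 = 17.58 V.
Branch current I = V_A/R_b = 17.58/5.65 = 3.111 mA.
(Equivalently: I_total = 10.31 mA, then current-divider fraction G_k/ΣG = 0.3016.)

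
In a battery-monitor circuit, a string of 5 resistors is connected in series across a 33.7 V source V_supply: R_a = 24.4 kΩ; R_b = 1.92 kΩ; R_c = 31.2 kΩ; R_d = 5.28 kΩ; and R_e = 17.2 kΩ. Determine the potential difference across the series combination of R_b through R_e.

ΣR = 24.4 + 1.92 + 31.2 + 5.28 + 17.2 = 80.00 kΩ.
R_{R_b..R_e} = 1.92 + 31.2 + 5.28 + 17.2 = 55.60 kΩ.
By the voltage-divider rule, V = 33.7 × 55.60/80.00 = 23.42 V.

V ≈ 23.4 V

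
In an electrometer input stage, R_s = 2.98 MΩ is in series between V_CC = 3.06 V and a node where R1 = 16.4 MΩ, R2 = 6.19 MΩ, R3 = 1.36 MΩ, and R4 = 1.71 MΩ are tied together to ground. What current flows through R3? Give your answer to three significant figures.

I ≈ 0.402 µA

Combine the parallel branches: R_p = (1/16.4 + 1/6.19 + 1/1.36 + 1/1.71)⁻¹ = 0.6482 MΩ.
Node voltage V_A = V_CC · R_p/(R_s + R_p) = 3.06 × 0.1787 = 0.5467 V.
I(R3) = V_A / R3 = 0.5467/1.36 = 0.4020 µA.
(Check via current divider: I_total = 0.8434 µA; share G_k/ΣG = 0.4767 → same result.)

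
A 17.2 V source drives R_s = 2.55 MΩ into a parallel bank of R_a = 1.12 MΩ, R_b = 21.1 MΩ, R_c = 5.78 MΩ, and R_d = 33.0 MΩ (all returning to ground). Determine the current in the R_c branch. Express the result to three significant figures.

Combine the parallel branches: R_p = (1/1.12 + 1/21.1 + 1/5.78 + 1/33.0)⁻¹ = 0.8745 MΩ.
V_A by voltage divider: V_A = 17.2 × 0.8745/(2.55 + 0.8745) = 4.392 V.
I(R_c) = V_A / R_c = 4.392/5.78 = 0.7599 µA.

I ≈ 0.760 µA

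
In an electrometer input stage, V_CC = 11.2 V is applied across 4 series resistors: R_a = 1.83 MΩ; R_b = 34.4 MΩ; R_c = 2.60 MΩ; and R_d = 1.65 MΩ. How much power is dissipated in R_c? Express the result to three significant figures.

The common current is I = 11.2/40.48 = 0.2767 µA.
V(R_c) = I·R = 0.7194 V; P = V·I = 0.7194 × 0.2767 = 0.1990 µW.

P ≈ 0.199 µW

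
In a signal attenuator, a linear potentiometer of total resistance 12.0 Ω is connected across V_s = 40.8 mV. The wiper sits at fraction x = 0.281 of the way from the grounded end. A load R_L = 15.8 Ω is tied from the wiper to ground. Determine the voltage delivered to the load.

Split the track: R_lower = x·R_p = 3.372 Ω, R_upper = (1−x)·R_p = 8.628 Ω.
R_L loads the lower segment: effective lower R = 2.779 Ω.
Loaded-divider output: V_out = 40.8 × 0.2436 = 9.940 mV.
(Unloaded: V_out = x·V_s = 11.5 mV.)

V_out ≈ 9.94 mV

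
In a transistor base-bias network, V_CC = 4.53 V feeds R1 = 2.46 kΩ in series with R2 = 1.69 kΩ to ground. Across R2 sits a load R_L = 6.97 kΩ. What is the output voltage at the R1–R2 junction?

V_out ≈ 1.61 V

The load sits in parallel with R2, giving an effective lower resistance R2' = R2·R_L/(R2+R_L) = 1.360 kΩ.
Voltage divider with the loaded lower leg: V_out = 4.53 × 1.360/(2.46 + 1.360) = 4.53 × 0.3561 = 1.613 V.
(Unloaded it would be 1.84 V; the load pulls it down.)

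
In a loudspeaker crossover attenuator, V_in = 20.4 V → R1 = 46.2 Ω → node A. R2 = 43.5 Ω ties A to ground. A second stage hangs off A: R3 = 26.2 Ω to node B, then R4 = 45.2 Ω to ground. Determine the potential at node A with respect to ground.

Looking into the second stage from A: R3 + R4 = 71.40 Ω appears in parallel with R2.
Effective lower resistance at A: R2 ‖ 71.40 = 27.03 Ω.
V_A = 20.4 × 27.03/(46.2 + 27.03) = 7.530 V.

V_A ≈ 7.53 V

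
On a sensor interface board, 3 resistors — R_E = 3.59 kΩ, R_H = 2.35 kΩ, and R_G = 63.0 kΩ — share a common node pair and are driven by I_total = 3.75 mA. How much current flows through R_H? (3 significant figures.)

I ≈ 2.22 mA

ΣG = 1/3.59 + 1/2.35 + 1/63.0 = 0.7200.
By the current-divider rule, I = I_total · G_k/ΣG = 3.75 × 0.5911 = 2.216 mA.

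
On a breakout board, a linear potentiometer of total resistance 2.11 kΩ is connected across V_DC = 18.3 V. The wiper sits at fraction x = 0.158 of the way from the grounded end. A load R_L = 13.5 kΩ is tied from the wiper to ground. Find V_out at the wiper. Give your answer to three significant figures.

Split the track: R_lower = x·R_p = 0.3334 kΩ, R_upper = (1−x)·R_p = 1.777 kΩ.
(x·R_p) ‖ R_L = 0.3253 kΩ.
Loaded-divider output: V_out = 18.3 × 0.1548 = 2.833 V.
(Unloaded: V_out = x·V_DC = 2.89 V.)

V_out ≈ 2.83 V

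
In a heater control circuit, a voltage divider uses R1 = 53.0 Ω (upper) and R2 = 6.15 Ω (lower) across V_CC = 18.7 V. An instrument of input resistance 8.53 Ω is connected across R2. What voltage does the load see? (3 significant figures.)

First combine the lower leg with the load: R2 ‖ R_L = 3.574 Ω.
Now apply the divider: V_out = 18.7 × 0.06317 = 1.181 V.

V_out ≈ 1.18 V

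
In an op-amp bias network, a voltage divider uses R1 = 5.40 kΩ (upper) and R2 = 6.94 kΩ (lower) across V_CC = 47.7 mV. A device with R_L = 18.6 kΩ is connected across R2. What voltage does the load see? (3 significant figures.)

First combine the lower leg with the load: R2 ‖ R_L = 5.054 kΩ.
Then V_out = V_CC · R2'/(R1 + R2') = 47.7 × 5.054/10.45 = 23.06 mV.

V_out ≈ 23.1 mV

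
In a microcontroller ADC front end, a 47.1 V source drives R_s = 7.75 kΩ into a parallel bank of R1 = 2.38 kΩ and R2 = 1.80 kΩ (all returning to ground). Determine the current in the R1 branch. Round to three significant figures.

I ≈ 2.31 mA

Parallel bank: R_p = 1/(1/2.38 + 1/1.80) = 1.025 kΩ.
Node voltage V_A = V_supply · R_p/(R_s + R_p) = 47.1 × 0.1168 = 5.501 V.
I(R1) = V_A / R1 = 5.501/2.38 = 2.311 mA.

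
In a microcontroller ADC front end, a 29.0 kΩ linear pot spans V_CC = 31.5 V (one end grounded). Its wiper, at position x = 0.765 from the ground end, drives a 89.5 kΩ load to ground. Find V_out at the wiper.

V_out ≈ 22.8 V

Lower segment x·R_p = 22.18 kΩ; upper segment (1−x)·R_p = 6.815 kΩ.
(x·R_p) ‖ R_L = 17.78 kΩ.
Then V_out = V_CC · 17.78/(6.815 + 17.78) = 22.77 V.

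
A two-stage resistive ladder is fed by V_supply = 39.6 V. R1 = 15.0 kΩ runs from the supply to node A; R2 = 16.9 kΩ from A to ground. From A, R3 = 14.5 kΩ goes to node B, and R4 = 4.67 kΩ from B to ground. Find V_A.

V_A ≈ 14.8 V

The second stage (R3 + R4 = 19.17 kΩ) loads node A in parallel with R2.
R2 ‖ (R3+R4) = 8.982 kΩ.
First divider: V_A = V_supply · 8.982/(15.0 + 8.982) = 14.83 V.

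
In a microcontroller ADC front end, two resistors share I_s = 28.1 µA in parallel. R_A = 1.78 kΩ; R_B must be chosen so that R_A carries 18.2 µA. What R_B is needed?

The fraction through R_A equals R_B/(R_A+R_B).
With f = 0.6477, R_B = R_A · f/(1−f) = 1.78 × 1.838 = 3.272 kΩ.

R_B ≈ 3.27 kΩ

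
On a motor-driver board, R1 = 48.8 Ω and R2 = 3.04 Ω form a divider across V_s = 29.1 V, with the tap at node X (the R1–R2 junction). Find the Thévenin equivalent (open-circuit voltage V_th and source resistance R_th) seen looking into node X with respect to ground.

V_th ≈ 1.71 V, R_th ≈ 2.86 Ω

V_th is the unloaded tap voltage: V_s · R2/(R1+R2) = 29.1 × 0.05864 = 1.706 V.
Zeroing V_s shorts the top of R1 to ground, so R_th = R1 ‖ R2 = 2.862 Ω.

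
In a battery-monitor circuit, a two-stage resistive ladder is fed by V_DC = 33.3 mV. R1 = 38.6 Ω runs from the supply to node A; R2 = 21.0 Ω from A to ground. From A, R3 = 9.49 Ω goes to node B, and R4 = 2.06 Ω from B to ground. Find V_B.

The second stage (R3 + R4 = 11.55 Ω) loads node A in parallel with R2.
R2 ‖ (R3+R4) = 7.452 Ω.
First divider: V_A = V_DC · 7.452/(38.6 + 7.452) = 5.388 mV.
Then the unloaded second divider: V_B = V_A × R4/(R3+R4) = 5.388 × 0.1784 = 0.9610 mV.

V_B ≈ 0.961 mV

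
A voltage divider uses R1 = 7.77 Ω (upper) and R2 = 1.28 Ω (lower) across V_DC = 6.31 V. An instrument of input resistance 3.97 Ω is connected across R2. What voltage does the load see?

V_out ≈ 0.699 V

The load sits in parallel with R2, giving an effective lower resistance R2' = R2·R_L/(R2+R_L) = 0.9679 Ω.
Now apply the divider: V_out = 6.31 × 0.1108 = 0.6990 V.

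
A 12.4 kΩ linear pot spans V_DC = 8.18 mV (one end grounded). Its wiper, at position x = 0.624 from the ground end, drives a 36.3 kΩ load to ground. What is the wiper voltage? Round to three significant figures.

Split the track: R_lower = x·R_p = 7.738 kΩ, R_upper = (1−x)·R_p = 4.662 kΩ.
(x·R_p) ‖ R_L = 6.378 kΩ.
Then V_out = V_DC · 6.378/(4.662 + 6.378) = 4.726 mV.

V_out ≈ 4.73 mV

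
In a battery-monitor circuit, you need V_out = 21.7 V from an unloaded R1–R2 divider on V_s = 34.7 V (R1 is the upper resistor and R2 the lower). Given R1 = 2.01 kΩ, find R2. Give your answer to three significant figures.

V_out/V_s = R2/(R1+R2) = 0.6254.
So R2 = R1 · V_out/(V_s − V_out) = 2.01 × 21.7/(34.7 − 21.7) = 2.01 × 1.669 = 3.355 kΩ.

R2 ≈ 3.36 kΩ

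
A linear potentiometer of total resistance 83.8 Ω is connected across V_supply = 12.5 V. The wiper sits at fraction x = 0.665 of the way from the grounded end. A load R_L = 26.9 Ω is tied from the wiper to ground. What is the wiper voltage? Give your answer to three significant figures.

Lower segment x·R_p = 55.73 Ω; upper segment (1−x)·R_p = 28.07 Ω.
R_L loads the lower segment: effective lower R = 18.14 Ω.
Loaded-divider output: V_out = 12.5 × 0.3926 = 4.907 V.

V_out ≈ 4.91 V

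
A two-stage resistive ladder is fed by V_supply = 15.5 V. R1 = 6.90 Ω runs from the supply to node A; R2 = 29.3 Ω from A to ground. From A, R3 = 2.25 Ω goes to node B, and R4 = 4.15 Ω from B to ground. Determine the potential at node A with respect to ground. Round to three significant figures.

Node A sees R2 in parallel with the series input of stage 2, R3 + R4 = 6.400 Ω.
Effective lower resistance at A: R2 ‖ 6.400 = 5.253 Ω.
V_A = 15.5 × 5.253/(6.90 + 5.253) = 6.699 V.

V_A ≈ 6.70 V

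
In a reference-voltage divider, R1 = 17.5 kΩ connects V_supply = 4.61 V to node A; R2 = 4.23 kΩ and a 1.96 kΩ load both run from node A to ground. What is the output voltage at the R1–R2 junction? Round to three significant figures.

First combine the lower leg with the load: R2 ‖ R_L = 1.339 kΩ.
Now apply the divider: V_out = 4.61 × 0.07109 = 0.3277 V.
(Unloaded it would be 0.897 V; the load pulls it down.)

V_out ≈ 0.328 V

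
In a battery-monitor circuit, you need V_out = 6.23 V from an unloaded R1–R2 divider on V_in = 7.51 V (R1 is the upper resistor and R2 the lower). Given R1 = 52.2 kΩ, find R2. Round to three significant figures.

R2 ≈ 254 kΩ

The divider ratio is R2/(R1+R2) = 6.23/7.51 = 0.8296.
R2 = R1 · 0.8296/(1 − 0.8296) = 254.1 kΩ.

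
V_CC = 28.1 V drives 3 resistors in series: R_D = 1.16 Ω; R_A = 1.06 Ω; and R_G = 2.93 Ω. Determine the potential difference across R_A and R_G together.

V ≈ 21.8 V

Total series resistance ΣR = 1.16 + 1.06 + 2.93 = 5.150 Ω.
R_{R_A..R_G} = 1.06 + 2.93 = 3.990 Ω.
V = V_CC · R/ΣR = 28.1 × 0.7748 = 21.77 V.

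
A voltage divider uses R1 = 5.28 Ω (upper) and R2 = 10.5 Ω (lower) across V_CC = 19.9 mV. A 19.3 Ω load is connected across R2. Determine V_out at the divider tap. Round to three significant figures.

First combine the lower leg with the load: R2 ‖ R_L = 6.800 Ω.
Voltage divider with the loaded lower leg: V_out = 19.9 × 6.800/(5.28 + 6.800) = 19.9 × 0.5629 = 11.20 mV.

V_out ≈ 11.2 mV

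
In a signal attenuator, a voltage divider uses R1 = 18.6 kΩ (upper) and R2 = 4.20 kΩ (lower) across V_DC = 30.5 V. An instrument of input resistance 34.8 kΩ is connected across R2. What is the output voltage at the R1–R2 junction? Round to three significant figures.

V_out ≈ 5.11 V

R2 ‖ R_L = (4.20 × 34.8)/(4.20 + 34.8) = 3.748 kΩ.
Then V_out = V_DC · R2'/(R1 + R2') = 30.5 × 3.748/22.35 = 5.115 V.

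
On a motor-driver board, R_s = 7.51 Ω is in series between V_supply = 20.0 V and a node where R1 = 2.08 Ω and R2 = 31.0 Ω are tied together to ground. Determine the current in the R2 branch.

Combine the parallel branches: R_p = (1/2.08 + 1/31.0)⁻¹ = 1.949 Ω.
V_A = 20.0 × 1.949/9.459 = 4.121 V.
I(R2) = V_A / R2 = 4.121/31.0 = 0.1329 A.
(Equivalently: I_total = 2.114 A, then current-divider fraction G_k/ΣG = 0.06288.)

I ≈ 0.133 A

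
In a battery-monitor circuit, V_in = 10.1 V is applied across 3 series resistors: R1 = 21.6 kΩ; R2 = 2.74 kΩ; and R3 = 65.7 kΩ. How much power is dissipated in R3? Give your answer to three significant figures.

The common current is I = 10.1/90.04 = 0.1122 mA.
V(R3) = I·R = 7.370 V; P = V·I = 7.370 × 0.1122 = 0.8267 mW.

P ≈ 0.827 mW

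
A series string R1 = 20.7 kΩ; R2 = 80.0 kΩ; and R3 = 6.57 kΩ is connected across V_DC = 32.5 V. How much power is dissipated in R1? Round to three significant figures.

Series current I = V_DC/ΣR = 32.5/107.3 = 0.3030 mA.
P = I²R = 0.09179 × 20.7 = 1.900 mW.

P ≈ 1.90 mW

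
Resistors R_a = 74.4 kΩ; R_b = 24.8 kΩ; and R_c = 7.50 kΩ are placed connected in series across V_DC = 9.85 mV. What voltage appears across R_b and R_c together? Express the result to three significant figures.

Series total: ΣR = 74.4 + 24.8 + 7.50 = 106.7 kΩ.
R_{R_b..R_c} = 24.8 + 7.50 = 32.30 kΩ.
By the voltage-divider rule, V = 9.85 × 32.30/106.7 = 2.982 mV.

V ≈ 2.98 mV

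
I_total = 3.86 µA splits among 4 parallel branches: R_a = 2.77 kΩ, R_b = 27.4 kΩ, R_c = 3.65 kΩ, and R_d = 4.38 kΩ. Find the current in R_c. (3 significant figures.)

I ≈ 1.18 µA

Total conductance ΣG = 1/2.77 + 1/27.4 + 1/3.65 + 1/4.38 = 0.8998 (units of 1/kΩ).
By the current-divider rule, I = I_total · G_k/ΣG = 3.86 × 0.3045 = 1.175 µA.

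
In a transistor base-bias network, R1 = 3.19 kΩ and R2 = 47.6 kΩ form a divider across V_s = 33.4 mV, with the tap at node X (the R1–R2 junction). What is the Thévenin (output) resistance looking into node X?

R_th ≈ 2.99 kΩ

Zeroing V_s shorts the top of R1 to ground, so R_th = R1 ‖ R2 = 2.990 kΩ.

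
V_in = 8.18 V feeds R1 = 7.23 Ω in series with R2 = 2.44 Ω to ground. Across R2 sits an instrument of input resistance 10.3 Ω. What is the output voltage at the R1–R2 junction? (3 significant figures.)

R2 ‖ R_L = (2.44 × 10.3)/(2.44 + 10.3) = 1.973 Ω.
Then V_out = V_in · R2'/(R1 + R2') = 8.18 × 1.973/9.203 = 1.753 V.

V_out ≈ 1.75 V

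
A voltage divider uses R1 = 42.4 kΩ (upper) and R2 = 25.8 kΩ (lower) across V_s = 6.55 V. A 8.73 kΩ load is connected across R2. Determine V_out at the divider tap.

First combine the lower leg with the load: R2 ‖ R_L = 6.523 kΩ.
Voltage divider with the loaded lower leg: V_out = 6.55 × 6.523/(42.4 + 6.523) = 6.55 × 0.1333 = 0.8733 V.

V_out ≈ 0.873 V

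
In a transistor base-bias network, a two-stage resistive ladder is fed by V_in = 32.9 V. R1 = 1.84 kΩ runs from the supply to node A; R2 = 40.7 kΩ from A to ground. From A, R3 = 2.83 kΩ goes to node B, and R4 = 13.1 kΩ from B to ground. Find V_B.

V_B ≈ 23.3 V

Looking into the second stage from A: R3 + R4 = 15.93 kΩ appears in parallel with R2.
R2 ‖ (R3+R4) = 11.45 kΩ.
First divider: V_A = V_in · 11.45/(1.84 + 11.45) = 28.34 V.
V_B = V_A × 0.8223 = 23.31 V.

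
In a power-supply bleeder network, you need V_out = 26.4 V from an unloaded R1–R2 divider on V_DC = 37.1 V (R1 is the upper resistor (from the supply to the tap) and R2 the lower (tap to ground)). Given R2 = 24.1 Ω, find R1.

V_out/V_DC = R2/(R1+R2) = 0.7116.
So R1 = R2 · (V_DC/V_out − 1) = 24.1 × (37.1/26.4 − 1) = 24.1 × 0.4053 = 9.768 Ω.

R1 ≈ 9.77 Ω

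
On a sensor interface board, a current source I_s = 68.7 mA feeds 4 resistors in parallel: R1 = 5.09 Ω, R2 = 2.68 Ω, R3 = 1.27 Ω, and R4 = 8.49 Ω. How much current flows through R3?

Total conductance ΣG = 1/5.09 + 1/2.68 + 1/1.27 + 1/8.49 = 1.475 (units of 1/Ω).
Current divider: I(R3) = I_s · G_k/ΣG = 68.7 × (0.7874/1.475) = 68.7 × 0.5339 = 36.68 mA.

I ≈ 36.7 mA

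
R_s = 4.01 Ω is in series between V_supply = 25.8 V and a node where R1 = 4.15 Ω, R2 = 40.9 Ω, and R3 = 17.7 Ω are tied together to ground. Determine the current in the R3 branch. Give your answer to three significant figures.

I ≈ 0.636 A

Parallel bank: R_p = 1/(1/4.15 + 1/40.9 + 1/17.7) = 3.106 Ω.
Node voltage V_A = V_supply · R_p/(R_s + R_p) = 25.8 × 0.4365 = 11.26 V.
I(R3) = V_A / R3 = 11.26/17.7 = 0.6363 A.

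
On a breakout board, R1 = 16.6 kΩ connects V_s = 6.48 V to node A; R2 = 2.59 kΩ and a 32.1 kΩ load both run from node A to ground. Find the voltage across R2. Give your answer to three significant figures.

V_out ≈ 0.818 V

R2 ‖ R_L = (2.59 × 32.1)/(2.59 + 32.1) = 2.397 kΩ.
Voltage divider with the loaded lower leg: V_out = 6.48 × 2.397/(16.6 + 2.397) = 6.48 × 0.1262 = 0.8175 V.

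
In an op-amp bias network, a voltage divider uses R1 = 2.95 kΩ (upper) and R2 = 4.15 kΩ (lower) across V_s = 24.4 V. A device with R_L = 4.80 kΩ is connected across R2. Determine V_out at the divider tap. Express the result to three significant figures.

The load sits in parallel with R2, giving an effective lower resistance R2' = R2·R_L/(R2+R_L) = 2.226 kΩ.
Voltage divider with the loaded lower leg: V_out = 24.4 × 2.226/(2.95 + 2.226) = 24.4 × 0.4300 = 10.49 V.

V_out ≈ 10.5 V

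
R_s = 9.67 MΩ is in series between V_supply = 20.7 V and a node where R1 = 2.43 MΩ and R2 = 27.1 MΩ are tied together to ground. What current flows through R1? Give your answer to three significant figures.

I ≈ 1.60 µA

Equivalent of the parallel group: R_p = 2.230 MΩ.
V_A by voltage divider: V_A = 20.7 × 2.230/(9.67 + 2.230) = 3.879 V.
I(R1) = V_A / R1 = 3.879/2.43 = 1.596 µA.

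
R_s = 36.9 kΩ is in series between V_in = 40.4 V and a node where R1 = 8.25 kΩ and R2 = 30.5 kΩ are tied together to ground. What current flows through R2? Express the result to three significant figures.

Equivalent of the parallel group: R_p = 6.494 kΩ.
V_A = 40.4 × 6.494/43.39 = 6.046 V.
Branch current I = V_A/R2 = 6.046/30.5 = 0.1982 mA.

I ≈ 0.198 mA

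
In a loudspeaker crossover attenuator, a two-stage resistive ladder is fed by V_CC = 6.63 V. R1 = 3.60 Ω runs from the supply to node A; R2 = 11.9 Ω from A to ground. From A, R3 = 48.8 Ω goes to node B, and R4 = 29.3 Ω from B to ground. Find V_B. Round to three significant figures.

Node A sees R2 in parallel with the series input of stage 2, R3 + R4 = 78.10 Ω.
Effective lower resistance at A: R2 ‖ 78.10 = 10.33 Ω.
V_A = 6.63 × 10.33/(3.60 + 10.33) = 4.916 V.
Stage 2 is unloaded, so V_B = V_A · R4/(R3+R4) = 4.916 × 29.3/78.10 = 1.844 V.

V_B ≈ 1.84 V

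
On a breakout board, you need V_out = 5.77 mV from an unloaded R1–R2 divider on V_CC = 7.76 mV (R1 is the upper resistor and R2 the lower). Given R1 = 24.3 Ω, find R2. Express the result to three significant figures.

V_out/V_CC = R2/(R1+R2) = 0.7436.
So R2 = R1 · V_out/(V_CC − V_out) = 24.3 × 5.77/(7.76 − 5.77) = 24.3 × 2.899 = 70.46 Ω.

R2 ≈ 70.5 Ω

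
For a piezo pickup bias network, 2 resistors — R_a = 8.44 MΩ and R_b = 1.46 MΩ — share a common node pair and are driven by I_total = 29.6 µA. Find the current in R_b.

For two parallel branches, I_k = I_total · (other R)/(sum of R).
I(R_b) = 29.6 × 8.44/(8.44 + 1.46) = 29.6 × 0.8525 = 25.23 µA.

I ≈ 25.2 µA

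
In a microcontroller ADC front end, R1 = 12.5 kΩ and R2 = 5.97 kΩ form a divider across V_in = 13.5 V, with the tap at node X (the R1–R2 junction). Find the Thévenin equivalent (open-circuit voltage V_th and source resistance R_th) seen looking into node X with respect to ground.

With X open, the divider is unloaded: V_th = 13.5 × 5.97/18.47 = 4.364 V.
Looking into X with the source shorted: R_th = R1·R2/(R1+R2) = 12.50 × 5.97/18.47 = 4.040 kΩ.

V_th ≈ 4.36 V, R_th ≈ 4.04 kΩ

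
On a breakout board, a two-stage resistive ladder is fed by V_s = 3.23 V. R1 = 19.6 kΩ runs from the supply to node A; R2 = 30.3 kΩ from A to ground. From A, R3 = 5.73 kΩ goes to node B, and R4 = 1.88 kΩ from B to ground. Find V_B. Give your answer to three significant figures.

V_B ≈ 0.189 V

The second stage (R3 + R4 = 7.610 kΩ) loads node A in parallel with R2.
Effective lower resistance at A: R2 ‖ 7.610 = 6.082 kΩ.
First divider: V_A = V_s · 6.082/(19.6 + 6.082) = 0.7650 V.
V_B = V_A × 0.2470 = 0.1890 V.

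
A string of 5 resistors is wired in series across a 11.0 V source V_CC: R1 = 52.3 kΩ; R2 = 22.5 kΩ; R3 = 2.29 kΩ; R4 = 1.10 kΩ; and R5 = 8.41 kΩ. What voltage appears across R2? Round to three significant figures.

Series total: ΣR = 52.3 + 22.5 + 2.29 + 1.10 + 8.41 = 86.60 kΩ.
Voltage divider: V = V_CC · (22.50 / 86.60) = 11.0 × 0.2598 = 2.858 V.

V ≈ 2.86 V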